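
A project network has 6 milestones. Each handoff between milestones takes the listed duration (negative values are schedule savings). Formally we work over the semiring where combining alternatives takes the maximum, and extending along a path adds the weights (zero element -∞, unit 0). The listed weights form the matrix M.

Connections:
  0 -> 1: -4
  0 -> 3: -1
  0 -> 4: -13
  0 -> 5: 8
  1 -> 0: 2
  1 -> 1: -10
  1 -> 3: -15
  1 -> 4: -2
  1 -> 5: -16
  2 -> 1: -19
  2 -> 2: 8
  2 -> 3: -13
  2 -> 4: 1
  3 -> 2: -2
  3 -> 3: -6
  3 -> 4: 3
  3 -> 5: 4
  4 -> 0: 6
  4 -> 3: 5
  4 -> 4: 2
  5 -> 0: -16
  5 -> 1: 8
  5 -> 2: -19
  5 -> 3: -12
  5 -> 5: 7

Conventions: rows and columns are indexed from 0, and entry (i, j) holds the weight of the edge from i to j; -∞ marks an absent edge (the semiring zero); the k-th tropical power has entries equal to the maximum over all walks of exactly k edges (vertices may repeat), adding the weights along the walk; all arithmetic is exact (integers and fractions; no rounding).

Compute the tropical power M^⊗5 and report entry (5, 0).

M^⊗2:
  [-2, 16, -3, -4, 2, 15]
  [4, -2, -17, 3, 0, 10]
  [7, -11, 16, 6, 9, -9]
  [9, 12, 6, 8, 5, 11]
  [8, 2, 3, 7, 8, 14]
  [10, 15, -11, -5, 6, 14]
M^⊗3:
  [18, 23, 5, 7, 14, 22]
  [6, 18, 1, 5, 6, 17]
  [15, 3, 24, 14, 17, 15]
  [14, 19, 14, 10, 11, 18]
  [14, 22, 11, 13, 10, 21]
  [17, 22, -3, 11, 13, 21]
M^⊗4:
  [25, 30, 13, 19, 21, 29]
  [20, 25, 9, 11, 16, 24]
  [23, 23, 32, 22, 25, 23]
  [21, 26, 22, 16, 17, 25]
  [24, 29, 19, 15, 20, 28]
  [24, 29, 9, 18, 20, 28]
M^⊗5:
  [32, 37, 21, 26, 28, 36]
  [27, 32, 17, 21, 23, 31]
  [31, 31, 40, 30, 33, 31]
  [28, 33, 30, 22, 24, 32]
  [31, 36, 27, 25, 27, 35]
  [31, 36, 17, 25, 27, 35]
Key observation: the optimum is the walk 5->5->5->5->1->0, with weight 7 + 7 + 7 + 8 + 2 = 31.
Optimal value attained by: walk 5->5->5->5->1->0.
Answer: (M^⊗5)[5][0] = 31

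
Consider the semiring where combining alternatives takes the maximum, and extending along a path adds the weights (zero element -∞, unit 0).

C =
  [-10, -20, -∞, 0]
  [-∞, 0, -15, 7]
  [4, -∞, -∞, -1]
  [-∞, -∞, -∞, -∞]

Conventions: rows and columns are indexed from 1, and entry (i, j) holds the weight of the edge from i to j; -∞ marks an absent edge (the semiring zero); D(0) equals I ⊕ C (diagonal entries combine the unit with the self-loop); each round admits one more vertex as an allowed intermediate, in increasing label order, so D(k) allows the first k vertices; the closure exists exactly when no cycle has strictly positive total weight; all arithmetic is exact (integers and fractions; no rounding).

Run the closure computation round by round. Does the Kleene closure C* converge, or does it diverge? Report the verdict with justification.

D(0):
  [0, -20, -∞, 0]
  [-∞, 0, -15, 7]
  [4, -∞, 0, -1]
  [-∞, -∞, -∞, 0]
D(1):
  [0, -20, -∞, 0]
  [-∞, 0, -15, 7]
  [4, -16, 0, 4]
  [-∞, -∞, -∞, 0]
D(2):
  [0, -20, -35, 0]
  [-∞, 0, -15, 7]
  [4, -16, 0, 4]
  [-∞, -∞, -∞, 0]
D(3):
  [0, -20, -35, 0]
  [-11, 0, -15, 7]
  [4, -16, 0, 4]
  [-∞, -∞, -∞, 0]
D(4):
  [0, -20, -35, 0]
  [-11, 0, -15, 7]
  [4, -16, 0, 4]
  [-∞, -∞, -∞, 0]
Key observation: every diagonal entry stays at the unit through all rounds, so no improving cycle exists.
Answer: CONVERGES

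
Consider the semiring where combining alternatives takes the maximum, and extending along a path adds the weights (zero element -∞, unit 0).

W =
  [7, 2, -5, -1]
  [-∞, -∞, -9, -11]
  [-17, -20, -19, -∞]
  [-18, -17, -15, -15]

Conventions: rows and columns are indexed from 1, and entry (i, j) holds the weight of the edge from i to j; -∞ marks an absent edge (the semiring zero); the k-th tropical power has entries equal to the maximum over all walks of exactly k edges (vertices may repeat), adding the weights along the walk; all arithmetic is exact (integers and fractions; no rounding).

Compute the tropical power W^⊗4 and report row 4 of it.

W^⊗2:
  [14, 9, 2, 6]
  [-26, -28, -26, -26]
  [-10, -15, -22, -18]
  [-11, -16, -23, -19]
W^⊗3:
  [21, 16, 9, 13]
  [-19, -24, -31, -27]
  [-3, -8, -15, -11]
  [-4, -9, -16, -12]
W^⊗4:
  [28, 23, 16, 20]
  [-12, -17, -24, -20]
  [4, -1, -8, -4]
  [3, -2, -9, -5]
Answer: row 4 of W^⊗4 = [3, -2, -9, -5]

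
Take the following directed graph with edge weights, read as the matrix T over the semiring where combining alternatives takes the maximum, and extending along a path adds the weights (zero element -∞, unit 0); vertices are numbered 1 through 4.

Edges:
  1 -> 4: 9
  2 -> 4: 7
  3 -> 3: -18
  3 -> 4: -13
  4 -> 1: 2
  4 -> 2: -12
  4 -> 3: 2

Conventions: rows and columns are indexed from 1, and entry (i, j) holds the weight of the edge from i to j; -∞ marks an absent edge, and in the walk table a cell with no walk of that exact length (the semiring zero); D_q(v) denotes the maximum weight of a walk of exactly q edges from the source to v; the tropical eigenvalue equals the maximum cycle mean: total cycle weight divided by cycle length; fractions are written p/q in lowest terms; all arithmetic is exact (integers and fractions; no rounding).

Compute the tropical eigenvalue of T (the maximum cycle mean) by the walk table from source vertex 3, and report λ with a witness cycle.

q=0: [-∞, -∞, 0, -∞]
q=1: [-∞, -∞, -18, -13]
q=2: [-11, -25, -11, -31]
q=3: [-29, -43, -29, -2]
q=4: [0, -14, 0, -20]
Optimal cycle mean attained by: cycle 1->4->1, total 9 + 2, length 2.
Answer: λ = 11/2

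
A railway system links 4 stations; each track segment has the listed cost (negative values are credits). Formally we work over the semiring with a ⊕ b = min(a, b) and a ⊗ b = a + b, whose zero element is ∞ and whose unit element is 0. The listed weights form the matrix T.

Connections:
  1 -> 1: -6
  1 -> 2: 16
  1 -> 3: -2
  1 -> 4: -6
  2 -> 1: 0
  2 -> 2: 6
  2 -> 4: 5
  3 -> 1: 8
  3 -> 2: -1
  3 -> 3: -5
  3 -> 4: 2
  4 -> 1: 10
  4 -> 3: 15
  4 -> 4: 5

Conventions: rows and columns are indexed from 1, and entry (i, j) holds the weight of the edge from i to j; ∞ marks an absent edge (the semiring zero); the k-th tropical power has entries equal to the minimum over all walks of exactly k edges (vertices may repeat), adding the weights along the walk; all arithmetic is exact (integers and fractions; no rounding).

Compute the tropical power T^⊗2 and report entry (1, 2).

T^⊗2:
  [-12, -3, -8, -12]
  [-6, 12, -2, -6]
  [-1, -6, -10, -3]
  [4, 14, 8, 4]
Key observation: the optimum is the walk 1->3->2, with weight (-2) + (-1) = -3.
Optimal value attained by: walk 1->3->2.
Answer: (T^⊗2)[1][2] = -3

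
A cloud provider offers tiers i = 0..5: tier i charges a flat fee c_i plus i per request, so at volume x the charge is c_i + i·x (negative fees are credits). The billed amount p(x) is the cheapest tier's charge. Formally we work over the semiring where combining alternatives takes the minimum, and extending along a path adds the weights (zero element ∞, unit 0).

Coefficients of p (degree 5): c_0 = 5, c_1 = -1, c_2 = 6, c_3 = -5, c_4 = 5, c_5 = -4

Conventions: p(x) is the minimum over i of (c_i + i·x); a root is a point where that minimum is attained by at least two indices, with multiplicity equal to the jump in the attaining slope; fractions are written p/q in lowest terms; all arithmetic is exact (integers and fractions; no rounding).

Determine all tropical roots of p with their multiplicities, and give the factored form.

hull edge (i=0, c=5) to (i=1, c=-1): slope -6, span 1
hull edge (i=1, c=-1) to (i=3, c=-5): slope -2, span 2
hull edge (i=3, c=-5) to (i=5, c=-4): slope 1/2, span 2
Factored form: p(x) = -4 ⊗ (x ⊕ (-1/2)) ⊗ (x ⊕ (-1/2)) ⊗ (x ⊕ 2) ⊗ (x ⊕ 2) ⊗ (x ⊕ 6)
Answer: roots = -1/2 (mult 2), 2 (mult 2), 6 (mult 1)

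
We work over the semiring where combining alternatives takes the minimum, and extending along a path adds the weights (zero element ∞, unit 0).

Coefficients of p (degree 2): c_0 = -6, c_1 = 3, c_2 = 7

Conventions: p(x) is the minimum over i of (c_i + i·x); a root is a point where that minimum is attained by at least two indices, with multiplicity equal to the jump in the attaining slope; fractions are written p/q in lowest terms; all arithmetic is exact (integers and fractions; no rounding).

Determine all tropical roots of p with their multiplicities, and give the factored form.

hull edge (i=0, c=-6) to (i=2, c=7): slope 13/2, span 2
Factored form: p(x) = 7 ⊗ (x ⊕ (-13/2)) ⊗ (x ⊕ (-13/2))
Answer: roots = -13/2 (mult 2)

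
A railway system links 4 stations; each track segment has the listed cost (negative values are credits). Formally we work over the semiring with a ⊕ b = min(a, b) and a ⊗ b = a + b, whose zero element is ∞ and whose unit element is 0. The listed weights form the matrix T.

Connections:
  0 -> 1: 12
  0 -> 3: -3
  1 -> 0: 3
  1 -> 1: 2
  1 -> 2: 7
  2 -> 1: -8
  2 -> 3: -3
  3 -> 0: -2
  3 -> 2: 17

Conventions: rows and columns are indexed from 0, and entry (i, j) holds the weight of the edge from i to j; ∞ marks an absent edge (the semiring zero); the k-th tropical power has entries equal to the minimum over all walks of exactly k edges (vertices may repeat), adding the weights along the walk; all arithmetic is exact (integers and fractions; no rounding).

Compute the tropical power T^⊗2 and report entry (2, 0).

T^⊗2:
  [-5, 14, 14, ∞]
  [5, -1, 9, 0]
  [-5, -6, -1, ∞]
  [∞, 9, ∞, -5]
Key observation: the optimum is the walk 2->1->0, with weight (-8) + 3 = -5.
Optimal value attained by: walk 2->1->0.
Answer: (T^⊗2)[2][0] = -5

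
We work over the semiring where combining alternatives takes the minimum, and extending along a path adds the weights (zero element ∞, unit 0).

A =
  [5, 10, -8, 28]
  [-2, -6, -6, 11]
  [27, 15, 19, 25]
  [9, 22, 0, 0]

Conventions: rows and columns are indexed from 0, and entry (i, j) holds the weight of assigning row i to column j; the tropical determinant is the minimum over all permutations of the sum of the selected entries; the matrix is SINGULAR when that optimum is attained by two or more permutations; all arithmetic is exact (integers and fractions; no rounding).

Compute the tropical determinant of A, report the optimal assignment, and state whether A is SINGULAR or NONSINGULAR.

σ = (0, 1, 2, 3): 5 + (-6) + 19 + 0 = 18
σ = (0, 1, 3, 2): 5 + (-6) + 25 + 0 = 24
σ = (0, 2, 1, 3): 5 + (-6) + 15 + 0 = 14
σ = (0, 2, 3, 1): 5 + (-6) + 25 + 22 = 46
σ = (0, 3, 1, 2): 5 + 11 + 15 + 0 = 31
σ = (0, 3, 2, 1): 5 + 11 + 19 + 22 = 57
σ = (1, 0, 2, 3): 10 + (-2) + 19 + 0 = 27
σ = (1, 0, 3, 2): 10 + (-2) + 25 + 0 = 33
σ = (1, 2, 0, 3): 10 + (-6) + 27 + 0 = 31
σ = (1, 2, 3, 0): 10 + (-6) + 25 + 9 = 38
σ = (1, 3, 0, 2): 10 + 11 + 27 + 0 = 48
σ = (1, 3, 2, 0): 10 + 11 + 19 + 9 = 49
σ = (2, 0, 1, 3): (-8) + (-2) + 15 + 0 = 5
σ = (2, 0, 3, 1): (-8) + (-2) + 25 + 22 = 37
σ = (2, 1, 0, 3): (-8) + (-6) + 27 + 0 = 13
σ = (2, 1, 3, 0): (-8) + (-6) + 25 + 9 = 20
σ = (2, 3, 0, 1): (-8) + 11 + 27 + 22 = 52
σ = (2, 3, 1, 0): (-8) + 11 + 15 + 9 = 27
σ = (3, 0, 1, 2): 28 + (-2) + 15 + 0 = 41
σ = (3, 0, 2, 1): 28 + (-2) + 19 + 22 = 67
σ = (3, 1, 0, 2): 28 + (-6) + 27 + 0 = 49
σ = (3, 1, 2, 0): 28 + (-6) + 19 + 9 = 50
σ = (3, 2, 0, 1): 28 + (-6) + 27 + 22 = 71
σ = (3, 2, 1, 0): 28 + (-6) + 15 + 9 = 46
Optimal value attained by: σ = (2, 0, 1, 3).
Answer: det⊕(A) = 5; verdict: NONSINGULAR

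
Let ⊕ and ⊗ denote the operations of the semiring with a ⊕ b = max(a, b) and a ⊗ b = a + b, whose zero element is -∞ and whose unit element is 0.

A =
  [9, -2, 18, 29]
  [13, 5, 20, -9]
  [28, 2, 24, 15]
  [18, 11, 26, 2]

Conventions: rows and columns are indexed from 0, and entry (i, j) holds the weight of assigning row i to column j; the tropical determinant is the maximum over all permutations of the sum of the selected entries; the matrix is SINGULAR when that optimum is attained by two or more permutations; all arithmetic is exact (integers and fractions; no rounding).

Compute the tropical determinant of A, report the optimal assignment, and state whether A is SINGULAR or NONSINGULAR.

σ = (0, 1, 2, 3): 9 + 5 + 24 + 2 = 40
σ = (0, 1, 3, 2): 9 + 5 + 15 + 26 = 55
σ = (0, 2, 1, 3): 9 + 20 + 2 + 2 = 33
σ = (0, 2, 3, 1): 9 + 20 + 15 + 11 = 55
σ = (0, 3, 1, 2): 9 + (-9) + 2 + 26 = 28
σ = (0, 3, 2, 1): 9 + (-9) + 24 + 11 = 35
σ = (1, 0, 2, 3): (-2) + 13 + 24 + 2 = 37
σ = (1, 0, 3, 2): (-2) + 13 + 15 + 26 = 52
σ = (1, 2, 0, 3): (-2) + 20 + 28 + 2 = 48
σ = (1, 2, 3, 0): (-2) + 20 + 15 + 18 = 51
σ = (1, 3, 0, 2): (-2) + (-9) + 28 + 26 = 43
σ = (1, 3, 2, 0): (-2) + (-9) + 24 + 18 = 31
σ = (2, 0, 1, 3): 18 + 13 + 2 + 2 = 35
σ = (2, 0, 3, 1): 18 + 13 + 15 + 11 = 57
σ = (2, 1, 0, 3): 18 + 5 + 28 + 2 = 53
σ = (2, 1, 3, 0): 18 + 5 + 15 + 18 = 56
σ = (2, 3, 0, 1): 18 + (-9) + 28 + 11 = 48
σ = (2, 3, 1, 0): 18 + (-9) + 2 + 18 = 29
σ = (3, 0, 1, 2): 29 + 13 + 2 + 26 = 70
σ = (3, 0, 2, 1): 29 + 13 + 24 + 11 = 77
σ = (3, 1, 0, 2): 29 + 5 + 28 + 26 = 88
σ = (3, 1, 2, 0): 29 + 5 + 24 + 18 = 76
σ = (3, 2, 0, 1): 29 + 20 + 28 + 11 = 88
σ = (3, 2, 1, 0): 29 + 20 + 2 + 18 = 69
Optimal value attained by: σ = (3, 1, 0, 2).
Answer: det⊕(A) = 88; verdict: SINGULAR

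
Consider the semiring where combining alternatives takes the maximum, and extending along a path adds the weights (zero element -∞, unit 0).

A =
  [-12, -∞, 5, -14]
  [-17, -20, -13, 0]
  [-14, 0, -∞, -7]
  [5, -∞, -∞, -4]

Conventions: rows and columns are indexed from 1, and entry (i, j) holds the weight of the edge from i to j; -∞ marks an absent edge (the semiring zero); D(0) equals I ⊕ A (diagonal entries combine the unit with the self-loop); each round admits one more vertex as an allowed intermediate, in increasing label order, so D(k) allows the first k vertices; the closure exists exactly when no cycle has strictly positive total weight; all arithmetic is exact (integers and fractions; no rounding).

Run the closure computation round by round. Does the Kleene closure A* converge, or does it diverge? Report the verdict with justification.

D(0):
  [0, -∞, 5, -14]
  [-17, 0, -13, 0]
  [-14, 0, 0, -7]
  [5, -∞, -∞, 0]
D(1):
  [0, -∞, 5, -14]
  [-17, 0, -12, 0]
  [-14, 0, 0, -7]
  [5, -∞, 10, 0]
D(2):
  [0, -∞, 5, -14]
  [-17, 0, -12, 0]
  [-14, 0, 0, 0]
  [5, -∞, 10, 0]
Detection: at round 3, diagonal entry (4, 4) turns strictly positive.
Key observation: the cycle 4->1->3->2->4 has total weight 5 + 5 + 0 + 0, which is strictly positive.
Answer: DIVERGES — positive cycle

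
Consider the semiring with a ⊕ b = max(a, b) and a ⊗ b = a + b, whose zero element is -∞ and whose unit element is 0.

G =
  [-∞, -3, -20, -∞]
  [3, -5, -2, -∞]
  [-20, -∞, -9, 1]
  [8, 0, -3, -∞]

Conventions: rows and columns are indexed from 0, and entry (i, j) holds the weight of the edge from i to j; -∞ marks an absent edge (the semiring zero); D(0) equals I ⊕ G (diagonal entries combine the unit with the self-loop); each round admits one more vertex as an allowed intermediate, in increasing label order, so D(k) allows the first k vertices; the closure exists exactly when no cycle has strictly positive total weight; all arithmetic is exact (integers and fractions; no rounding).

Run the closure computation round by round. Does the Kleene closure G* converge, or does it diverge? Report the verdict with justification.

D(0):
  [0, -3, -20, -∞]
  [3, 0, -2, -∞]
  [-20, -∞, 0, 1]
  [8, 0, -3, 0]
D(1):
  [0, -3, -20, -∞]
  [3, 0, -2, -∞]
  [-20, -23, 0, 1]
  [8, 5, -3, 0]
D(2):
  [0, -3, -5, -∞]
  [3, 0, -2, -∞]
  [-20, -23, 0, 1]
  [8, 5, 3, 0]
Detection: at round 3, diagonal entry (3, 3) turns strictly positive.
Key observation: the cycle 3->0->1->2->3 has total weight 8 + (-3) + (-2) + 1, which is strictly positive.
Answer: DIVERGES — positive cycle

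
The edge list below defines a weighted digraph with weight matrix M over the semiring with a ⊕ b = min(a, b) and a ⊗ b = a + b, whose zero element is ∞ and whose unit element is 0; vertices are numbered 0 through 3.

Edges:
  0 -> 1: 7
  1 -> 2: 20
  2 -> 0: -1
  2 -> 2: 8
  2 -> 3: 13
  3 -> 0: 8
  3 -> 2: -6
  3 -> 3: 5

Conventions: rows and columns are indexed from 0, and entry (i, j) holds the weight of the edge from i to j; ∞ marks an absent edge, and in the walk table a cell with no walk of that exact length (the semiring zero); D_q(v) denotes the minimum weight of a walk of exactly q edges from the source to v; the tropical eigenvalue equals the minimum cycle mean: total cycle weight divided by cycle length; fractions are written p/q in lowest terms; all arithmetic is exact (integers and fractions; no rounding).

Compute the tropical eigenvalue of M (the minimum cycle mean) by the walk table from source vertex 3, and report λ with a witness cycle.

q=0: [∞, ∞, ∞, 0]
q=1: [8, ∞, -6, 5]
q=2: [-7, 15, -1, 7]
q=3: [-2, 0, 1, 12]
q=4: [0, 5, 6, 14]
Optimal cycle mean attained by: cycle 2->3->2, total 13 + (-6), length 2.
Answer: λ = 7/2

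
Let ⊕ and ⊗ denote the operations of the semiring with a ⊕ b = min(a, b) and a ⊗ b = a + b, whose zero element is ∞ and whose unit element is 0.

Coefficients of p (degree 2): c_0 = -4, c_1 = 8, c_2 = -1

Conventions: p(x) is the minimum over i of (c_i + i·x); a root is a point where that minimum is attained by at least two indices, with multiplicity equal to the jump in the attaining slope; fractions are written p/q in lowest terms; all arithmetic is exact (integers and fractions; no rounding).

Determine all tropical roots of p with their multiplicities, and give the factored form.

hull edge (i=0, c=-4) to (i=2, c=-1): slope 3/2, span 2
Factored form: p(x) = -1 ⊗ (x ⊕ (-3/2)) ⊗ (x ⊕ (-3/2))
Answer: roots = -3/2 (mult 2)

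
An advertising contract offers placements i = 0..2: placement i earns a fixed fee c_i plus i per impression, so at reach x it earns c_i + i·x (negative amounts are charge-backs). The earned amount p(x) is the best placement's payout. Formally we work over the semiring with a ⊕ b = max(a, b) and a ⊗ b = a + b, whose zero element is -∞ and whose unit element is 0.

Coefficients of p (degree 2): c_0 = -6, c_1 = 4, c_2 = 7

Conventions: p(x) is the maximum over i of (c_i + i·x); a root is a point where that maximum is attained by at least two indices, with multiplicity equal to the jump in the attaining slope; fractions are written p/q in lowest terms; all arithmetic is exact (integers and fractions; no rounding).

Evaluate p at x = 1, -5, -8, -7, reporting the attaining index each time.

p(1) = max(-6+0·1=-6, 4+1·1=5, 7+2·1=9) = 9 (attained by i=2)
p(-5) = max(-6+0·(-5)=-6, 4+1·(-5)=-1, 7+2·(-5)=-3) = -1 (attained by i=1)
p(-8) = max(-6+0·(-8)=-6, 4+1·(-8)=-4, 7+2·(-8)=-9) = -4 (attained by i=1)
p(-7) = max(-6+0·(-7)=-6, 4+1·(-7)=-3, 7+2·(-7)=-7) = -3 (attained by i=1)
Answer: p(1) = 9; p(-5) = -1; p(-8) = -4; p(-7) = -3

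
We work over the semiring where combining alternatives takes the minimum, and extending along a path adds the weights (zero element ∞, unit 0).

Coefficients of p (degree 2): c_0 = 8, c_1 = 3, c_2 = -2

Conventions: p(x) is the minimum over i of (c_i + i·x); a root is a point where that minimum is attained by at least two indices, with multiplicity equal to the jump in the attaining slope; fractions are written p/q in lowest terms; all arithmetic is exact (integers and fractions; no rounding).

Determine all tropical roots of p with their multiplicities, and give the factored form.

hull edge (i=0, c=8) to (i=2, c=-2): slope -5, span 2
Factored form: p(x) = -2 ⊗ (x ⊕ 5) ⊗ (x ⊕ 5)
Answer: roots = 5 (mult 2)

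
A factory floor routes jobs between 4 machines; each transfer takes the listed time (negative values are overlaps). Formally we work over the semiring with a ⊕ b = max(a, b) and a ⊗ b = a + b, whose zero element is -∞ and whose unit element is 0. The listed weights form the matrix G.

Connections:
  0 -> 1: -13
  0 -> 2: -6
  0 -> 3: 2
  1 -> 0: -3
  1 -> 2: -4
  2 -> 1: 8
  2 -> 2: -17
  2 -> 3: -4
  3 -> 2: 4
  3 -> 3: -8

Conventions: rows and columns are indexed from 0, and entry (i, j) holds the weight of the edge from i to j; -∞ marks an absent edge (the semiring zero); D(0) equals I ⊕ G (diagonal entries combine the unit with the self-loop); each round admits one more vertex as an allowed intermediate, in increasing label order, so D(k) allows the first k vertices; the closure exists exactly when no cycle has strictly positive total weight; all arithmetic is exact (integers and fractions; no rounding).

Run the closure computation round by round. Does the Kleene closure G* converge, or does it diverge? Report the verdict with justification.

D(0):
  [0, -13, -6, 2]
  [-3, 0, -4, -∞]
  [-∞, 8, 0, -4]
  [-∞, -∞, 4, 0]
D(1):
  [0, -13, -6, 2]
  [-3, 0, -4, -1]
  [-∞, 8, 0, -4]
  [-∞, -∞, 4, 0]
Detection: at round 2, diagonal entry (2, 2) turns strictly positive.
Key observation: the cycle 2->1->2 has total weight 8 + (-4), which is strictly positive.
Answer: DIVERGES — positive cycle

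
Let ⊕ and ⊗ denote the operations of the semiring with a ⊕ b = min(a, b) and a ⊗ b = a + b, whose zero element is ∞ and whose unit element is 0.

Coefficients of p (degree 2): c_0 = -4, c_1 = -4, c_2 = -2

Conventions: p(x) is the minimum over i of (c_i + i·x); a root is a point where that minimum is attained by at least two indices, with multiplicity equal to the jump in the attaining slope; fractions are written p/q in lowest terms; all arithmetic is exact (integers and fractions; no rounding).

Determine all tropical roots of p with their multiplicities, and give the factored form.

hull edge (i=0, c=-4) to (i=1, c=-4): slope 0, span 1
hull edge (i=1, c=-4) to (i=2, c=-2): slope 2, span 1
Factored form: p(x) = -2 ⊗ (x ⊕ (-2)) ⊗ (x ⊕ 0)
Answer: roots = -2 (mult 1), 0 (mult 1)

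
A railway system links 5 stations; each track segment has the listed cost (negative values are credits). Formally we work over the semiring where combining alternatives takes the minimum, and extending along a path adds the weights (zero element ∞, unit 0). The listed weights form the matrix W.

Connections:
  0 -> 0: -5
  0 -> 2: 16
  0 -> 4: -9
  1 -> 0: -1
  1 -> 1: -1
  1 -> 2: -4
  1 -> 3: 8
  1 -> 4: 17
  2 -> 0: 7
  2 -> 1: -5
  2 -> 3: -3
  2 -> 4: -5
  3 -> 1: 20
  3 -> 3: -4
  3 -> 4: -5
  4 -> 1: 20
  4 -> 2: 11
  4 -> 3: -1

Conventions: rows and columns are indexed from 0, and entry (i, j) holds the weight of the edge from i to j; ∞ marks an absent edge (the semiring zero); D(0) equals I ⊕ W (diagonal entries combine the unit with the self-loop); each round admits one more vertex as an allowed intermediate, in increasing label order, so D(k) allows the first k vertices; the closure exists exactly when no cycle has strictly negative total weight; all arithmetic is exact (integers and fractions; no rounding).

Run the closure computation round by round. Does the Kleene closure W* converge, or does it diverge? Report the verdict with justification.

Detection: at round 0, diagonal entry (0, 0) turns strictly negative.
Key observation: the cycle 0->0 has total weight (-5), which is strictly negative.
Answer: DIVERGES — negative cycle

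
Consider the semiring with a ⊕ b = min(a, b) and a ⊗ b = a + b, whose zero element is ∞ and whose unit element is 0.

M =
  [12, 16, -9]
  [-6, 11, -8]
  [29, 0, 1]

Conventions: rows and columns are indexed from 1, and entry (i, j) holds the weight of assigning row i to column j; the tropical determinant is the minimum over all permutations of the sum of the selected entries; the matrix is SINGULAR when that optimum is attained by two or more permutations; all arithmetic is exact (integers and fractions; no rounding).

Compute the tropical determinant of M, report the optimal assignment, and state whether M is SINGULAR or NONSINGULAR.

σ = (1, 2, 3): 12 + 11 + 1 = 24
σ = (1, 3, 2): 12 + (-8) + 0 = 4
σ = (2, 1, 3): 16 + (-6) + 1 = 11
σ = (2, 3, 1): 16 + (-8) + 29 = 37
σ = (3, 1, 2): (-9) + (-6) + 0 = -15
σ = (3, 2, 1): (-9) + 11 + 29 = 31
Optimal value attained by: σ = (3, 1, 2).
Answer: det⊕(M) = -15; verdict: NONSINGULAR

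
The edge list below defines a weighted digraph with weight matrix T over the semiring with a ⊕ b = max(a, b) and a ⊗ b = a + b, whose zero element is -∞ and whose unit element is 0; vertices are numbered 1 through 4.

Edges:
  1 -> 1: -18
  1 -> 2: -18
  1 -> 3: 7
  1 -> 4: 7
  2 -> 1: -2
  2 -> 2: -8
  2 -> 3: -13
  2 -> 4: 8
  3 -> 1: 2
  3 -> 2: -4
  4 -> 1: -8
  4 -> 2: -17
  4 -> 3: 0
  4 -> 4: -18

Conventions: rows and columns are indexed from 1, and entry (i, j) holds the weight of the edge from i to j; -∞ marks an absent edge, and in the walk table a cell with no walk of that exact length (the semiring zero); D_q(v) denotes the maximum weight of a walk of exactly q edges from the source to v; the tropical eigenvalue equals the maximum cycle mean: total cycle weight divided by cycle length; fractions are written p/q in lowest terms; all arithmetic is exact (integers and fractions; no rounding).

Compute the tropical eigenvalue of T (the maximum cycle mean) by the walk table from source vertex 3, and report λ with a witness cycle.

q=0: [-∞, -∞, 0, -∞]
q=1: [2, -4, -∞, -∞]
q=2: [-6, -12, 9, 9]
q=3: [11, 5, 9, 1]
q=4: [11, 5, 18, 18]
Optimal cycle mean attained by: cycle 1->3->1, total 7 + 2, length 2.
Answer: λ = 9/2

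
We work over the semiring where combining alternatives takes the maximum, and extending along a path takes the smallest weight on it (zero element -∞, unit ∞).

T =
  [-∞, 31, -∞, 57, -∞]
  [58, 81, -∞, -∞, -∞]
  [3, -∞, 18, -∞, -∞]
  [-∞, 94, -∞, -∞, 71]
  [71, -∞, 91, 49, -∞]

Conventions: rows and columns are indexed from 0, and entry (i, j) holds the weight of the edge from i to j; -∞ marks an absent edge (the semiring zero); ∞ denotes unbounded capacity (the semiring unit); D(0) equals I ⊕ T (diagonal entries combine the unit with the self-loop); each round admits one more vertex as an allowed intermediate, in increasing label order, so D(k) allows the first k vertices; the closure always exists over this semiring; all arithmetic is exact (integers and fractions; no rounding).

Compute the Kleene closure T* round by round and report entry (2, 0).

D(0):
  [∞, 31, -∞, 57, -∞]
  [58, ∞, -∞, -∞, -∞]
  [3, -∞, ∞, -∞, -∞]
  [-∞, 94, -∞, ∞, 71]
  [71, -∞, 91, 49, ∞]
D(1):
  [∞, 31, -∞, 57, -∞]
  [58, ∞, -∞, 57, -∞]
  [3, 3, ∞, 3, -∞]
  [-∞, 94, -∞, ∞, 71]
  [71, 31, 91, 57, ∞]
D(2):
  [∞, 31, -∞, 57, -∞]
  [58, ∞, -∞, 57, -∞]
  [3, 3, ∞, 3, -∞]
  [58, 94, -∞, ∞, 71]
  [71, 31, 91, 57, ∞]
D(3):
  [∞, 31, -∞, 57, -∞]
  [58, ∞, -∞, 57, -∞]
  [3, 3, ∞, 3, -∞]
  [58, 94, -∞, ∞, 71]
  [71, 31, 91, 57, ∞]
D(4):
  [∞, 57, -∞, 57, 57]
  [58, ∞, -∞, 57, 57]
  [3, 3, ∞, 3, 3]
  [58, 94, -∞, ∞, 71]
  [71, 57, 91, 57, ∞]
D(5):
  [∞, 57, 57, 57, 57]
  [58, ∞, 57, 57, 57]
  [3, 3, ∞, 3, 3]
  [71, 94, 71, ∞, 71]
  [71, 57, 91, 57, ∞]
Answer: T*[2][0] = 3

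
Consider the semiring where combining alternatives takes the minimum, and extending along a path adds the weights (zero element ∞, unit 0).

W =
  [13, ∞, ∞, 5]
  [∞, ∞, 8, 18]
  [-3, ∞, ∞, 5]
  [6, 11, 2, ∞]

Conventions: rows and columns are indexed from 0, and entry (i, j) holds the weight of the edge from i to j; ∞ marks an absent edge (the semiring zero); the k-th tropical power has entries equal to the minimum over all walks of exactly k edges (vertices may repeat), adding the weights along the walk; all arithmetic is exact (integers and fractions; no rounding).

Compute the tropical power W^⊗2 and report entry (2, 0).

W^⊗2:
  [11, 16, 7, 18]
  [5, 29, 20, 13]
  [10, 16, 7, 2]
  [-1, ∞, 19, 7]
Key observation: the optimum is the walk 2->0->0, with weight (-3) + 13 = 10.
Optimal value attained by: walk 2->0->0.
Answer: (W^⊗2)[2][0] = 10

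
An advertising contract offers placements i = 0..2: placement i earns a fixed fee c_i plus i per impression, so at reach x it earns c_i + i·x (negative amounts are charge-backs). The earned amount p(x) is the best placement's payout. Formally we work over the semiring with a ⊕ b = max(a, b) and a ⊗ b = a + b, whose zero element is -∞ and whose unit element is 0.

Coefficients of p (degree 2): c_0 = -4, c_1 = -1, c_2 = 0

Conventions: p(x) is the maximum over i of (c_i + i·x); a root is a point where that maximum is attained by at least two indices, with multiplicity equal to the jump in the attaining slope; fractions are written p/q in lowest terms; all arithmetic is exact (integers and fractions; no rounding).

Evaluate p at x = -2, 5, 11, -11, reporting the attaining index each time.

p(-2) = max(-4+0·(-2)=-4, -1+1·(-2)=-3, 0+2·(-2)=-4) = -3 (attained by i=1)
p(5) = max(-4+0·5=-4, -1+1·5=4, 0+2·5=10) = 10 (attained by i=2)
p(11) = max(-4+0·11=-4, -1+1·11=10, 0+2·11=22) = 22 (attained by i=2)
p(-11) = max(-4+0·(-11)=-4, -1+1·(-11)=-12, 0+2·(-11)=-22) = -4 (attained by i=0)
Answer: p(-2) = -3; p(5) = 10; p(11) = 22; p(-11) = -4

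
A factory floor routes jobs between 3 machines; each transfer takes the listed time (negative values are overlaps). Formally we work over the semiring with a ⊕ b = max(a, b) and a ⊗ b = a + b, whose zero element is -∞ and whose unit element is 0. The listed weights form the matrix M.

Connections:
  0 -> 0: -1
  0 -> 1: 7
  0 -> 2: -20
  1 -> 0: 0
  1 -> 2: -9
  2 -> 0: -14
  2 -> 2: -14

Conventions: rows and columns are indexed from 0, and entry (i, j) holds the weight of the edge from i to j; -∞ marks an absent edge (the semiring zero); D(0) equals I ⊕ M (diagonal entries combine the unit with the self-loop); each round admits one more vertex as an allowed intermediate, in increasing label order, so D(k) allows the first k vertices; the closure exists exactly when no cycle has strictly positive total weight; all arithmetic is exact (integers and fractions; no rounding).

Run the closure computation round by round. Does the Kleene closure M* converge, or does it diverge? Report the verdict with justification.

D(0):
  [0, 7, -20]
  [0, 0, -9]
  [-14, -∞, 0]
Detection: at round 1, diagonal entry (1, 1) turns strictly positive.
Key observation: the cycle 1->0->1 has total weight 0 + 7, which is strictly positive.
Answer: DIVERGES — positive cycle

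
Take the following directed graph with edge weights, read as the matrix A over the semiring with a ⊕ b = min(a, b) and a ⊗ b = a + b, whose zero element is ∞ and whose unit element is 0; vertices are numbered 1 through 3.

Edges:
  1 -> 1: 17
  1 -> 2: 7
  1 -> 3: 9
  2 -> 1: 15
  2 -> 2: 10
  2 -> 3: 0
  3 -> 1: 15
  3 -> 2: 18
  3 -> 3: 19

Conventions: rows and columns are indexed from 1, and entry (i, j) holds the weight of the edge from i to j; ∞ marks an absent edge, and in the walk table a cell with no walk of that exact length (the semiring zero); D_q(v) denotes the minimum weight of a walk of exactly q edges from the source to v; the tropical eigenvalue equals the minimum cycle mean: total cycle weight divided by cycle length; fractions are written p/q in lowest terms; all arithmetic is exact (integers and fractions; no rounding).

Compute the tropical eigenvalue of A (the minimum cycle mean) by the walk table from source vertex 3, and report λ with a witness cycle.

q=0: [∞, ∞, 0]
q=1: [15, 18, 19]
q=2: [32, 22, 18]
q=3: [33, 32, 22]
Optimal cycle mean attained by: cycle 1->2->3->1, total 7 + 0 + 15, length 3.
Answer: λ = 22/3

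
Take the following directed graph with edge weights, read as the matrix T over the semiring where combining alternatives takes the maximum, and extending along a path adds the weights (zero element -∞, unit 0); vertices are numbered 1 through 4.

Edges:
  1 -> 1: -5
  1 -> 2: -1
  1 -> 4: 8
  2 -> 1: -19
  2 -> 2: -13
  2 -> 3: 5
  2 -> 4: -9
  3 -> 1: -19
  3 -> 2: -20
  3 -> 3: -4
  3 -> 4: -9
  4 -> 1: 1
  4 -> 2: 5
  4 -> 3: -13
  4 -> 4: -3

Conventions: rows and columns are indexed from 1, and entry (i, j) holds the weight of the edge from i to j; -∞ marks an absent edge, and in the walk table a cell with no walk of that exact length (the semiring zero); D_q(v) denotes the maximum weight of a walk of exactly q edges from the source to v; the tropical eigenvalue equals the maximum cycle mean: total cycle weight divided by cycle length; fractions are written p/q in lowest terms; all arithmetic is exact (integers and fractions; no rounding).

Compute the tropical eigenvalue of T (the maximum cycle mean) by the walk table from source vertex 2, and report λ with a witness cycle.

q=0: [-∞, 0, -∞, -∞]
q=1: [-19, -13, 5, -9]
q=2: [-8, -4, 1, -4]
q=3: [-3, 1, 1, 0]
q=4: [1, 5, 6, 5]
Optimal cycle mean attained by: cycle 1->4->1, total 8 + 1, length 2.
Answer: λ = 9/2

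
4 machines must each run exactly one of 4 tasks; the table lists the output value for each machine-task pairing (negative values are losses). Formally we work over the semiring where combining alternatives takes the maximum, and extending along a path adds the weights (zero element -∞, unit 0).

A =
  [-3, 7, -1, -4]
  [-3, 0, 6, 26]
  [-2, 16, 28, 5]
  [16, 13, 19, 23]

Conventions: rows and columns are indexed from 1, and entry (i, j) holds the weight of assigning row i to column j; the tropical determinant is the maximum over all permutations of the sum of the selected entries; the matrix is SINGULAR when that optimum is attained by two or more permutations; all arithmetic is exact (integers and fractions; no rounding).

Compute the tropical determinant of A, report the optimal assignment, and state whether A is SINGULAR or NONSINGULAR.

σ = (1, 2, 3, 4): (-3) + 0 + 28 + 23 = 48
σ = (1, 2, 4, 3): (-3) + 0 + 5 + 19 = 21
σ = (1, 3, 2, 4): (-3) + 6 + 16 + 23 = 42
σ = (1, 3, 4, 2): (-3) + 6 + 5 + 13 = 21
σ = (1, 4, 2, 3): (-3) + 26 + 16 + 19 = 58
σ = (1, 4, 3, 2): (-3) + 26 + 28 + 13 = 64
σ = (2, 1, 3, 4): 7 + (-3) + 28 + 23 = 55
σ = (2, 1, 4, 3): 7 + (-3) + 5 + 19 = 28
σ = (2, 3, 1, 4): 7 + 6 + (-2) + 23 = 34
σ = (2, 3, 4, 1): 7 + 6 + 5 + 16 = 34
σ = (2, 4, 1, 3): 7 + 26 + (-2) + 19 = 50
σ = (2, 4, 3, 1): 7 + 26 + 28 + 16 = 77
σ = (3, 1, 2, 4): (-1) + (-3) + 16 + 23 = 35
σ = (3, 1, 4, 2): (-1) + (-3) + 5 + 13 = 14
σ = (3, 2, 1, 4): (-1) + 0 + (-2) + 23 = 20
σ = (3, 2, 4, 1): (-1) + 0 + 5 + 16 = 20
σ = (3, 4, 1, 2): (-1) + 26 + (-2) + 13 = 36
σ = (3, 4, 2, 1): (-1) + 26 + 16 + 16 = 57
σ = (4, 1, 2, 3): (-4) + (-3) + 16 + 19 = 28
σ = (4, 1, 3, 2): (-4) + (-3) + 28 + 13 = 34
σ = (4, 2, 1, 3): (-4) + 0 + (-2) + 19 = 13
σ = (4, 2, 3, 1): (-4) + 0 + 28 + 16 = 40
σ = (4, 3, 1, 2): (-4) + 6 + (-2) + 13 = 13
σ = (4, 3, 2, 1): (-4) + 6 + 16 + 16 = 34
Optimal value attained by: σ = (2, 4, 3, 1).
Answer: det⊕(A) = 77; verdict: NONSINGULAR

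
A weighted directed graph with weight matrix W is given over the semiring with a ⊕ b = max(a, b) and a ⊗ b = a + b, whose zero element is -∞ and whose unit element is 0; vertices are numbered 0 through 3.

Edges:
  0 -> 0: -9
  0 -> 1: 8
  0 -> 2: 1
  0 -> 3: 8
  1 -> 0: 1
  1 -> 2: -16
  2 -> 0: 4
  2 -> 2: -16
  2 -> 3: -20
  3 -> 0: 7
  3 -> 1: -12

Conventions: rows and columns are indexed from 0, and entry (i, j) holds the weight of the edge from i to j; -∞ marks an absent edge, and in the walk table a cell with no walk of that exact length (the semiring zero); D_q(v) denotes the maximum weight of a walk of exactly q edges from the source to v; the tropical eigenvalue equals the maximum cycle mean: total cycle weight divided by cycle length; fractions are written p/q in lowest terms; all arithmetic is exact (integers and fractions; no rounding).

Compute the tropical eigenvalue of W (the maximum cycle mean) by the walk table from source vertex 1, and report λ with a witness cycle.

q=0: [-∞, 0, -∞, -∞]
q=1: [1, -∞, -16, -∞]
q=2: [-8, 9, 2, 9]
q=3: [16, 0, -7, 0]
q=4: [7, 24, 17, 24]
Optimal cycle mean attained by: cycle 0->3->0, total 8 + 7, length 2.
Answer: λ = 15/2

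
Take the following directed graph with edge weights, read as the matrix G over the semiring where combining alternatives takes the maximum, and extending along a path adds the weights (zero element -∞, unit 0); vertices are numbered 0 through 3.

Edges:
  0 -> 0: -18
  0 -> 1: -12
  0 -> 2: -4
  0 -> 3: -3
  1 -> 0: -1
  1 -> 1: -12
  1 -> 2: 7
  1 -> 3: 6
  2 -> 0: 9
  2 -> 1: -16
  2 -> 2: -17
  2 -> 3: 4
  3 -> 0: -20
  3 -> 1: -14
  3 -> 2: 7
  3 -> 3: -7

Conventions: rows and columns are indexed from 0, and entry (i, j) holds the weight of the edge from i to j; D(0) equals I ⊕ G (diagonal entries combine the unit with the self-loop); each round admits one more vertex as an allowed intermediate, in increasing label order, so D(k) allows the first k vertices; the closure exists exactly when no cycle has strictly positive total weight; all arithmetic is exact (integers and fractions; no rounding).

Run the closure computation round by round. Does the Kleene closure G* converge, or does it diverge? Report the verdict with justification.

D(0):
  [0, -12, -4, -3]
  [-1, 0, 7, 6]
  [9, -16, 0, 4]
  [-20, -14, 7, 0]
Detection: at round 1, diagonal entry (2, 2) turns strictly positive.
Key observation: the cycle 2->0->2 has total weight 9 + (-4), which is strictly positive.
Answer: DIVERGES — positive cycle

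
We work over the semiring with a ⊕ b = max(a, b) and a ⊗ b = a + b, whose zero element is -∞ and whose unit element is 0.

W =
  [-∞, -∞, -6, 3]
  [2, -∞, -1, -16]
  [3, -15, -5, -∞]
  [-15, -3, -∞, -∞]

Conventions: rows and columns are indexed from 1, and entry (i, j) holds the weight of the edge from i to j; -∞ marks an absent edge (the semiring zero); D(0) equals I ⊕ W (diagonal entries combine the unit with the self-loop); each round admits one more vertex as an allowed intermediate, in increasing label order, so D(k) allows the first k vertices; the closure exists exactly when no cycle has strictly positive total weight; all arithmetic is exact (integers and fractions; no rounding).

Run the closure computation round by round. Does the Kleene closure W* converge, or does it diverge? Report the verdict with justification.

D(0):
  [0, -∞, -6, 3]
  [2, 0, -1, -16]
  [3, -15, 0, -∞]
  [-15, -3, -∞, 0]
D(1):
  [0, -∞, -6, 3]
  [2, 0, -1, 5]
  [3, -15, 0, 6]
  [-15, -3, -21, 0]
Detection: at round 2, diagonal entry (4, 4) turns strictly positive.
Key observation: the cycle 4->2->1->4 has total weight (-3) + 2 + 3, which is strictly positive.
Answer: DIVERGES — positive cycle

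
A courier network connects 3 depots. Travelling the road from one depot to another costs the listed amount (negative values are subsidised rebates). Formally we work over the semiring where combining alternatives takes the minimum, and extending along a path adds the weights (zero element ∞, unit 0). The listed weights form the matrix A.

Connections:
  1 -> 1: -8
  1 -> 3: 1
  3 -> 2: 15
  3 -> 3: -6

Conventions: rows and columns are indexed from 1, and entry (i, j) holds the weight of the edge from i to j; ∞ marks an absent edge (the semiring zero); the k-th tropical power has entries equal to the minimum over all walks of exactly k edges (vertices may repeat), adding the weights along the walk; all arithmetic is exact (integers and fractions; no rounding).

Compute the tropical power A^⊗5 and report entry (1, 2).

A^⊗2:
  [-16, 16, -7]
  [∞, ∞, ∞]
  [∞, 9, -12]
A^⊗3:
  [-24, 8, -15]
  [∞, ∞, ∞]
  [∞, 3, -18]
A^⊗4:
  [-32, 0, -23]
  [∞, ∞, ∞]
  [∞, -3, -24]
A^⊗5:
  [-40, -8, -31]
  [∞, ∞, ∞]
  [∞, -9, -30]
Key observation: the optimum is the walk 1->1->1->1->3->2, with weight (-8) + (-8) + (-8) + 1 + 15 = -8.
Optimal value attained by: walk 1->1->1->1->3->2.
Answer: (A^⊗5)[1][2] = -8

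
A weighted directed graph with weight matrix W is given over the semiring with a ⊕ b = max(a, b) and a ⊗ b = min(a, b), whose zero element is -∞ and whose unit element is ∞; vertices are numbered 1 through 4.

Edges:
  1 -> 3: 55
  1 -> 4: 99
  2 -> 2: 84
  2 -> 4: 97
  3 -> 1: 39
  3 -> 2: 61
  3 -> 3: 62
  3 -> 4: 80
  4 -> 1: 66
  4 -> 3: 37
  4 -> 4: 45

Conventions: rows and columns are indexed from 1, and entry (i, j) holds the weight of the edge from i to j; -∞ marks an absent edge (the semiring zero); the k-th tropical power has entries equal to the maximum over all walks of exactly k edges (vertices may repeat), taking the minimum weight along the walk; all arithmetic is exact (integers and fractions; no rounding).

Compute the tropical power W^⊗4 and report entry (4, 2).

W^⊗2:
  [66, 55, 55, 55]
  [66, 84, 37, 84]
  [66, 61, 62, 62]
  [45, 37, 55, 66]
W^⊗3:
  [55, 55, 55, 66]
  [66, 84, 55, 84]
  [62, 61, 62, 66]
  [66, 55, 55, 55]
W^⊗4:
  [66, 55, 55, 55]
  [66, 84, 55, 84]
  [66, 61, 62, 62]
  [55, 55, 55, 66]
Key observation: the optimum is the walk 4->1->3->2->2, with weight 66 min 55 min 61 min 84 = 55.
Optimal value attained by: walk 4->1->3->2->2.
Answer: (W^⊗4)[4][2] = 55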